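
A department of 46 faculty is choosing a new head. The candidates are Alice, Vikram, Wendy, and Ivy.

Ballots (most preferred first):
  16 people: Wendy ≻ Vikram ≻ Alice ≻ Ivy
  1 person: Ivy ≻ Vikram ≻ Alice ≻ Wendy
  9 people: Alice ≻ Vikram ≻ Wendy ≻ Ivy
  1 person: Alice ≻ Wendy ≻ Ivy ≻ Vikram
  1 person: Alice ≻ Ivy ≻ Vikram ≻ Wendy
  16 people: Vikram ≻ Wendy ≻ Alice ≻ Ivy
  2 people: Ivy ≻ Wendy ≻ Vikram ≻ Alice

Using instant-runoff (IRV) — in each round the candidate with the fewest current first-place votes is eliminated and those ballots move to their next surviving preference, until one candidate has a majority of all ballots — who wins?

Vikram

Round 1: Alice 11, Vikram 16, Wendy 16, Ivy 3. Ivy eliminated.
Round 2: Alice 11, Vikram 17, Wendy 18. Alice eliminated.
Round 3: Vikram 27, Wendy 19. Vikram has a majority (≥24).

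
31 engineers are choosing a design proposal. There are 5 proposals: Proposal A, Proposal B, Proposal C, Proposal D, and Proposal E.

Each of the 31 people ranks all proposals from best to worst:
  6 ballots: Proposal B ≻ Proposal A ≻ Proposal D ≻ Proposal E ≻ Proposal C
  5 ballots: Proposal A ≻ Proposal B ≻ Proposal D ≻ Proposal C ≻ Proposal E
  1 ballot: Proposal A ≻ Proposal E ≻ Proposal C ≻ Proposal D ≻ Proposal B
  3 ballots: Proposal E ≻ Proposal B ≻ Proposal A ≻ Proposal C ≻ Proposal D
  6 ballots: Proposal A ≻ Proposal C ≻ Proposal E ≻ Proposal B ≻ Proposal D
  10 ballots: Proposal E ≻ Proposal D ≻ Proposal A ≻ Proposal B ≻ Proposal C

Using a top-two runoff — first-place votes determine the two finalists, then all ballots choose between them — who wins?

Proposal A

Round 1 first-place votes: Proposal A 12, Proposal B 6, Proposal C 0, Proposal D 0, Proposal E 13. Proposal E and Proposal A advance.
Runoff: Proposal E is ranked above Proposal A on 13 ballots, Proposal A above Proposal E on 18.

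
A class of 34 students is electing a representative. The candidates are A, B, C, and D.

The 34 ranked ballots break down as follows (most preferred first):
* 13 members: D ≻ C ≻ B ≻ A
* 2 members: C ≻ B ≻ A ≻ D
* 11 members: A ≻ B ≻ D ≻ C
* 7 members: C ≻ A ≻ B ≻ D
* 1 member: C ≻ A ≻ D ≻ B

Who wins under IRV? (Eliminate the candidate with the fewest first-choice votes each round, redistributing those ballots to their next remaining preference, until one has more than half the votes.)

Round 1: A 11, B 0, C 10, D 13. B eliminated.
Round 2: A 11, C 10, D 13. C eliminated.
Round 3: A 21, D 13. A has a majority (≥18).

A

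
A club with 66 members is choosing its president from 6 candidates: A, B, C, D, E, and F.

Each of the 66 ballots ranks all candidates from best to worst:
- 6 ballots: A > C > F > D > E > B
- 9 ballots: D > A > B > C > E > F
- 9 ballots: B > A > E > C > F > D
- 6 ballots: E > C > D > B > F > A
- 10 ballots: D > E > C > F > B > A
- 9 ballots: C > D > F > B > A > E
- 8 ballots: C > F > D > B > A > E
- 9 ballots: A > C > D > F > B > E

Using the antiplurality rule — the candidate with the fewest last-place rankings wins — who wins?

Last-place votes: A 16, B 6, C 0, D 9, E 26, F 9.

C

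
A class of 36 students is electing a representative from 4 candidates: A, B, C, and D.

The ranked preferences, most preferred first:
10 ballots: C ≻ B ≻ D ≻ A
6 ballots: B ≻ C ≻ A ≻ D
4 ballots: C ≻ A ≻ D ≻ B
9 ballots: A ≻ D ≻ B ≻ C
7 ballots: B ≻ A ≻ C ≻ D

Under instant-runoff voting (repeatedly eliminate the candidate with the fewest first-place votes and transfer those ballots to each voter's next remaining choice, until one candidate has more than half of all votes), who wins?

Round 1: A 9, B 13, C 14, D 0. D eliminated.
Round 2: A 9, B 13, C 14. A eliminated.
Round 3: B 22, C 14. B has a majority (≥19).

B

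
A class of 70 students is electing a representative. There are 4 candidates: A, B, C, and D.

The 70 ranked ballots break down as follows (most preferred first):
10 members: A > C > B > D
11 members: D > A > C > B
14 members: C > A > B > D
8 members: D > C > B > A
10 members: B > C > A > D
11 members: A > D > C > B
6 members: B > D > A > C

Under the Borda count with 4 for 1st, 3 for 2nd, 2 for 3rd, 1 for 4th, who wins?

A

A: 10×4 + 11×3 + 14×3 + 8×1 + 10×2 + 11×4 + 6×2 = 199
B: 10×2 + 11×1 + 14×2 + 8×2 + 10×4 + 11×1 + 6×4 = 150
C: 10×3 + 11×2 + 14×4 + 8×3 + 10×3 + 11×2 + 6×1 = 190
D: 10×1 + 11×4 + 14×1 + 8×4 + 10×1 + 11×3 + 6×3 = 161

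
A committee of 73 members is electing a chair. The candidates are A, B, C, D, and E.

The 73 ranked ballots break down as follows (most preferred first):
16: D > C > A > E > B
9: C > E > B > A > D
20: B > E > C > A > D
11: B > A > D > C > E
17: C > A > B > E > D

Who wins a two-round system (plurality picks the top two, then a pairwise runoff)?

Round 1 first-place votes: A 0, B 31, C 26, D 16, E 0. B and C advance.
Runoff: B is ranked above C on 31 ballots, C above B on 42.

C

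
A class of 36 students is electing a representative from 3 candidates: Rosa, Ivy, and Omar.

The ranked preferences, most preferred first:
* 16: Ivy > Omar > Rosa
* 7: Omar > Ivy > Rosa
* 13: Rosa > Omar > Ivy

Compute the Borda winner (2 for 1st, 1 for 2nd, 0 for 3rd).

Omar

Rosa: 16×0 + 7×0 + 13×2 = 26
Ivy: 16×2 + 7×1 + 13×0 = 39
Omar: 16×1 + 7×2 + 13×1 = 43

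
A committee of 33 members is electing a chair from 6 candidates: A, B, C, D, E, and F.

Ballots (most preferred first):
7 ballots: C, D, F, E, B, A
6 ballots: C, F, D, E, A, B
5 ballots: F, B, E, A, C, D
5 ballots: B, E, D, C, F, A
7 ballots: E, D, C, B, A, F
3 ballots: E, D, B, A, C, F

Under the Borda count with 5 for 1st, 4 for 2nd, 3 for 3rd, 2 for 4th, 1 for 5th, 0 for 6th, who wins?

E

A: 7×0 + 6×1 + 5×2 + 5×0 + 7×1 + 3×2 = 29
B: 7×1 + 6×0 + 5×4 + 5×5 + 7×2 + 3×3 = 75
C: 7×5 + 6×5 + 5×1 + 5×2 + 7×3 + 3×1 = 104
D: 7×4 + 6×3 + 5×0 + 5×3 + 7×4 + 3×4 = 101
E: 7×2 + 6×2 + 5×3 + 5×4 + 7×5 + 3×5 = 111
F: 7×3 + 6×4 + 5×5 + 5×1 + 7×0 + 3×0 = 75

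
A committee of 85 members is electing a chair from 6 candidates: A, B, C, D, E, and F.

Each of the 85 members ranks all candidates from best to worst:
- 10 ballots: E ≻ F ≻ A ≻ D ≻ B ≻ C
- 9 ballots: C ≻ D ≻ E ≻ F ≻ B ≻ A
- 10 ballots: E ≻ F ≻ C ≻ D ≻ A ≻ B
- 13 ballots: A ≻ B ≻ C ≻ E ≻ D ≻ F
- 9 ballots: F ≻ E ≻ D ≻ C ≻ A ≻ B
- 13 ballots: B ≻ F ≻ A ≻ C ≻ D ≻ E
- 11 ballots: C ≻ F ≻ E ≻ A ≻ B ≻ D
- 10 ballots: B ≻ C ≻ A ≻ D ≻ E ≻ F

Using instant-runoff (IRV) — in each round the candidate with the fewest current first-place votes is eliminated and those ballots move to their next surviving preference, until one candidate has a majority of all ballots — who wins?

E

Round 1: A 13, B 23, C 20, D 0, E 20, F 9. D eliminated.
Round 2: A 13, B 23, C 20, E 20, F 9. F eliminated.
Round 3: A 13, B 23, C 20, E 29. A eliminated.
Round 4: B 36, C 20, E 29. C eliminated.
Round 5: B 36, E 49. E has a majority (≥43).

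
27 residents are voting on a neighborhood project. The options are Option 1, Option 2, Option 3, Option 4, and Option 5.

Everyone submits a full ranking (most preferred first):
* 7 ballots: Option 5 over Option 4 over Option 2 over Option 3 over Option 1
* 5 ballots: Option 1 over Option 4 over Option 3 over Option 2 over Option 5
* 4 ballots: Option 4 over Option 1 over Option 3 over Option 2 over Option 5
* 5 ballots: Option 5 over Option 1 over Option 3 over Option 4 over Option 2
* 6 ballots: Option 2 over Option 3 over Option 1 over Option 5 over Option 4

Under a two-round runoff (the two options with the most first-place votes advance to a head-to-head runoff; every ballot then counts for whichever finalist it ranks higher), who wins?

Option 2

Round 1 first-place votes: Option 1 5, Option 2 6, Option 3 0, Option 4 4, Option 5 12. Option 5 and Option 2 advance.
Runoff: Option 5 is ranked above Option 2 on 12 ballots, Option 2 above Option 5 on 15.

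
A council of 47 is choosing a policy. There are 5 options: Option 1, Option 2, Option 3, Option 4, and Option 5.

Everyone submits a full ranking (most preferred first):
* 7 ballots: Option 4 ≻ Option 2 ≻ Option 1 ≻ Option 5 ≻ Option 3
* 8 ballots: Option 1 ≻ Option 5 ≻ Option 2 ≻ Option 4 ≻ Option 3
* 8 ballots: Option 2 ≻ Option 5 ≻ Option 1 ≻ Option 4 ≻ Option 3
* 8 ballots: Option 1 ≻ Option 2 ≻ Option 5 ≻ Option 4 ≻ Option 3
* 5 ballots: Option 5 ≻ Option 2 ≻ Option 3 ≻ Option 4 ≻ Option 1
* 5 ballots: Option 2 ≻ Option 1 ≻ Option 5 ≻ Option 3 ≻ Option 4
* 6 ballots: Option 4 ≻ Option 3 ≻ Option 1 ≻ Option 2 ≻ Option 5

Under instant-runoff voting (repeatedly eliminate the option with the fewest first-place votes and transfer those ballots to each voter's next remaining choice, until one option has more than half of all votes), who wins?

Option 2

Round 1: Option 1 16, Option 2 13, Option 3 0, Option 4 13, Option 5 5. Option 3 eliminated.
Round 2: Option 1 16, Option 2 13, Option 4 13, Option 5 5. Option 5 eliminated.
Round 3: Option 1 16, Option 2 18, Option 4 13. Option 4 eliminated.
Round 4: Option 1 22, Option 2 25. Option 2 has a majority (≥24).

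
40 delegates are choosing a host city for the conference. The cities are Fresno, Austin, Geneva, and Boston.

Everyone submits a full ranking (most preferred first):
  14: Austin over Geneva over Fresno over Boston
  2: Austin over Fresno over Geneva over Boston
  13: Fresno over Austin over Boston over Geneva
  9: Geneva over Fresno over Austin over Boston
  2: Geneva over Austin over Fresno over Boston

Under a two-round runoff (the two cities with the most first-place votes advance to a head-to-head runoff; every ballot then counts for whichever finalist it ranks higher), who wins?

Round 1 first-place votes: Fresno 13, Austin 16, Geneva 11, Boston 0. Austin and Fresno advance.
Runoff: Austin is ranked above Fresno on 18 ballots, Fresno above Austin on 22.

Fresno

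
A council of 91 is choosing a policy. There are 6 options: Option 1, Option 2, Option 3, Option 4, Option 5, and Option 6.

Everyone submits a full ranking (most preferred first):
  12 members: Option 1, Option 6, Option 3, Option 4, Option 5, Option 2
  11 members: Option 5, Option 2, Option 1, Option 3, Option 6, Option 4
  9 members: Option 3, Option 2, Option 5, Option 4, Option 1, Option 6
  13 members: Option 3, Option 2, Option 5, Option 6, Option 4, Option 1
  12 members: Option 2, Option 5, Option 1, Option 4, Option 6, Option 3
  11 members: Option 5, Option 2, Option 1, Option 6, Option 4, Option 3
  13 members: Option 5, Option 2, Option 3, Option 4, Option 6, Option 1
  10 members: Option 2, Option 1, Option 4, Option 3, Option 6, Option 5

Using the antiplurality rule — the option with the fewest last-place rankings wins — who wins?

Option 6

Last-place votes: Option 1 26, Option 2 12, Option 3 23, Option 4 11, Option 5 10, Option 6 9.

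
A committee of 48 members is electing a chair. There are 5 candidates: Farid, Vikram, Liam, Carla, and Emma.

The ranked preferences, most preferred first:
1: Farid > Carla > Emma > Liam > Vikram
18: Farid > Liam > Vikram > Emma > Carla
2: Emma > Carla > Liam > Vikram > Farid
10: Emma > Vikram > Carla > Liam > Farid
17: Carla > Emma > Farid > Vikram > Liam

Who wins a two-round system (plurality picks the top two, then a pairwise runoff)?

Round 1 first-place votes: Farid 19, Vikram 0, Liam 0, Carla 17, Emma 12. Farid and Carla advance.
Runoff: Farid is ranked above Carla on 19 ballots, Carla above Farid on 29.

Carla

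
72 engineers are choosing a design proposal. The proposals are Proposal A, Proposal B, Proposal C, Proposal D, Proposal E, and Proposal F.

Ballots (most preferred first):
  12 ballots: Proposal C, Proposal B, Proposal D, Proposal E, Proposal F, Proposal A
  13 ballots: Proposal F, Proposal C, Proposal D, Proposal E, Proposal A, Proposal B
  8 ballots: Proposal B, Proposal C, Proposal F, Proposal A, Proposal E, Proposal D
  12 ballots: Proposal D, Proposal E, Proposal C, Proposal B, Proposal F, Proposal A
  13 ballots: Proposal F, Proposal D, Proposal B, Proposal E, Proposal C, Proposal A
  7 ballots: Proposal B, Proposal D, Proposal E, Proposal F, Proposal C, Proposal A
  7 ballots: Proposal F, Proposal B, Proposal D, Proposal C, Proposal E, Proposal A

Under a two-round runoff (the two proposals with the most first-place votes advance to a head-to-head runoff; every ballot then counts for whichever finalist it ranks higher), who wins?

Proposal B

Round 1 first-place votes: Proposal A 0, Proposal B 15, Proposal C 12, Proposal D 12, Proposal E 0, Proposal F 33. Proposal F and Proposal B advance.
Runoff: Proposal F is ranked above Proposal B on 33 ballots, Proposal B above Proposal F on 39.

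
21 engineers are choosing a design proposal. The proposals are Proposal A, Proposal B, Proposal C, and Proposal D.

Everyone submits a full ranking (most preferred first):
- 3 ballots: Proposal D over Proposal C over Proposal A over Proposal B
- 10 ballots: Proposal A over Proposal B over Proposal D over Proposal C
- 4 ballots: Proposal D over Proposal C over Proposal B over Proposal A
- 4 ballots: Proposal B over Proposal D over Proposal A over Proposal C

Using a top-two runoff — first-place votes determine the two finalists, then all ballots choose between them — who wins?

Round 1 first-place votes: Proposal A 10, Proposal B 4, Proposal C 0, Proposal D 7. Proposal A and Proposal D advance.
Runoff: Proposal A is ranked above Proposal D on 10 ballots, Proposal D above Proposal A on 11.

Proposal D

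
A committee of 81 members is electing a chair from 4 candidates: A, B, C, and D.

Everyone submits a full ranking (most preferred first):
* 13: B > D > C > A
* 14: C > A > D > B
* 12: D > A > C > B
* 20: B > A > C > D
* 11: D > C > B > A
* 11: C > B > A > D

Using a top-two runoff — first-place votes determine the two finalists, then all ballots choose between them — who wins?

C

Round 1 first-place votes: A 0, B 33, C 25, D 23. B and C advance.
Runoff: B is ranked above C on 33 ballots, C above B on 48.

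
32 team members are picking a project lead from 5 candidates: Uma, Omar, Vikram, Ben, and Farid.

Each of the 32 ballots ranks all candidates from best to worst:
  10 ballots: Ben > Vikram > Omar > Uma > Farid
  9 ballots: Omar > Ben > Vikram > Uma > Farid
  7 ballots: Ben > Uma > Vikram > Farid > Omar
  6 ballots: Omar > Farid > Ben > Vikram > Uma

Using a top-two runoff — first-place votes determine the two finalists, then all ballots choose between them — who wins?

Round 1 first-place votes: Uma 0, Omar 15, Vikram 0, Ben 17, Farid 0. Ben and Omar advance.
Runoff: Ben is ranked above Omar on 17 ballots, Omar above Ben on 15.

Ben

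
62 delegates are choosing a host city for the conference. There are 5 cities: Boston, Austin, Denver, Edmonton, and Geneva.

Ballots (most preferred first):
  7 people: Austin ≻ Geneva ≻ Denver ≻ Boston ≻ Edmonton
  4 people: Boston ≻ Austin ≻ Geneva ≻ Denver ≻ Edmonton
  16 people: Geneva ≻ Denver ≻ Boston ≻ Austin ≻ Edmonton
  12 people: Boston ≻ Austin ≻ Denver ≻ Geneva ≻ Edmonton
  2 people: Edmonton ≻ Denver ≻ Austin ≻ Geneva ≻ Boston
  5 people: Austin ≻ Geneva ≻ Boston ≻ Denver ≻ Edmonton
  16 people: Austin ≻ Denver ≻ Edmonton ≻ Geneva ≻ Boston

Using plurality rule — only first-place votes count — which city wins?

Austin

First-place votes: Boston 16, Austin 28, Denver 0, Edmonton 2, Geneva 16.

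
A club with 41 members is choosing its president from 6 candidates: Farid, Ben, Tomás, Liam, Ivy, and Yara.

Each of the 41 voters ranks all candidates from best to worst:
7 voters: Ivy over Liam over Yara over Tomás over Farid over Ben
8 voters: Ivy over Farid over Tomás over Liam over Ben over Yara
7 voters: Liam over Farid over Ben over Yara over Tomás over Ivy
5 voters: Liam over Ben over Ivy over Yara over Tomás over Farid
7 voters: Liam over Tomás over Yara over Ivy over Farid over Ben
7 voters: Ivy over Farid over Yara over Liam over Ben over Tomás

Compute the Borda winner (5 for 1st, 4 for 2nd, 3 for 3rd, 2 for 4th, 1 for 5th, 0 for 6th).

Liam

Farid: 7×1 + 8×4 + 7×4 + 5×0 + 7×1 + 7×4 = 102
Ben: 7×0 + 8×1 + 7×3 + 5×4 + 7×0 + 7×1 = 56
Tomás: 7×2 + 8×3 + 7×1 + 5×1 + 7×4 + 7×0 = 78
Liam: 7×4 + 8×2 + 7×5 + 5×5 + 7×5 + 7×2 = 153
Ivy: 7×5 + 8×5 + 7×0 + 5×3 + 7×2 + 7×5 = 139
Yara: 7×3 + 8×0 + 7×2 + 5×2 + 7×3 + 7×3 = 87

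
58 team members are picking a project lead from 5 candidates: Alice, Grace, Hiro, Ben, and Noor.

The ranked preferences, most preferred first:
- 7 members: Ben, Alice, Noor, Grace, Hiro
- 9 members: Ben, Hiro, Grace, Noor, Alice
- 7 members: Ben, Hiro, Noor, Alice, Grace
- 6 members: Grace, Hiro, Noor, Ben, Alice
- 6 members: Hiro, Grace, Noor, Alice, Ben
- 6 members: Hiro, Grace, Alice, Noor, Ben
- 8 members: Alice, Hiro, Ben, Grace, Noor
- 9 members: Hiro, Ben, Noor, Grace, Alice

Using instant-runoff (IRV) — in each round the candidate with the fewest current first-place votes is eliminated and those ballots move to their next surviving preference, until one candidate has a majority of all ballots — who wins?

Round 1: Alice 8, Grace 6, Hiro 21, Ben 23, Noor 0. Noor eliminated.
Round 2: Alice 8, Grace 6, Hiro 21, Ben 23. Grace eliminated.
Round 3: Alice 8, Hiro 27, Ben 23. Alice eliminated.
Round 4: Hiro 35, Ben 23. Hiro has a majority (≥30).

Hiro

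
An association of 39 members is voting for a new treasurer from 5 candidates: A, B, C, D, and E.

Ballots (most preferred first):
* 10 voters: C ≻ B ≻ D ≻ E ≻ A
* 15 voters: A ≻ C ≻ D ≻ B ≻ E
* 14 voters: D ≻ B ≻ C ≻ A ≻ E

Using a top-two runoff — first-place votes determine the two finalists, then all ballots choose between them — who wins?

Round 1 first-place votes: A 15, B 0, C 10, D 14, E 0. A and D advance.
Runoff: A is ranked above D on 15 ballots, D above A on 24.

D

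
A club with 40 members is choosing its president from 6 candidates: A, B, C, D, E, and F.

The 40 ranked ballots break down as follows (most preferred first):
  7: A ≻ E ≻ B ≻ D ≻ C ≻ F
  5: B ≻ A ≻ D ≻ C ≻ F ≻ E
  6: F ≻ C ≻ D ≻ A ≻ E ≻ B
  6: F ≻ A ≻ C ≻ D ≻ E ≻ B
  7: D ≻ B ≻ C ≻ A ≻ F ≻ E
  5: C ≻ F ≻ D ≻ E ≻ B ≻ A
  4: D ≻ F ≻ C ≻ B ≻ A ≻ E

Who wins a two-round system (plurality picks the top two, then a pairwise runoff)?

D

Round 1 first-place votes: A 7, B 5, C 5, D 11, E 0, F 12. F and D advance.
Runoff: F is ranked above D on 17 ballots, D above F on 23.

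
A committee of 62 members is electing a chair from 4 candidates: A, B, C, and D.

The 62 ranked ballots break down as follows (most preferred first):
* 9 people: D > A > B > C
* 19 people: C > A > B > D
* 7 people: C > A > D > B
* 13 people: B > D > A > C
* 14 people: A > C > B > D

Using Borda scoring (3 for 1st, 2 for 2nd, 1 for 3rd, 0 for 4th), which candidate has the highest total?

A

A: 9×2 + 19×2 + 7×2 + 13×1 + 14×3 = 125
B: 9×1 + 19×1 + 7×0 + 13×3 + 14×1 = 81
C: 9×0 + 19×3 + 7×3 + 13×0 + 14×2 = 106
D: 9×3 + 19×0 + 7×1 + 13×2 + 14×0 = 60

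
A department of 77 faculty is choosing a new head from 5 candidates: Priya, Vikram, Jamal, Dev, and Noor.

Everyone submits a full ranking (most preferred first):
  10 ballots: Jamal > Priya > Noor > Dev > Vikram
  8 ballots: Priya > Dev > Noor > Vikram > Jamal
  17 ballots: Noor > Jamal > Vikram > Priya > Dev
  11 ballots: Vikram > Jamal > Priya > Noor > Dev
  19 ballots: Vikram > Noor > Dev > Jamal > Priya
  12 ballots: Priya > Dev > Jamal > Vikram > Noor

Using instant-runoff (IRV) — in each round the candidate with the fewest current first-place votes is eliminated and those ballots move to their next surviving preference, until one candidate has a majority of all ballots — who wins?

Vikram

Round 1: Priya 20, Vikram 30, Jamal 10, Dev 0, Noor 17. Dev eliminated.
Round 2: Priya 20, Vikram 30, Jamal 10, Noor 17. Jamal eliminated.
Round 3: Priya 30, Vikram 30, Noor 17. Noor eliminated.
Round 4: Priya 30, Vikram 47. Vikram has a majority (≥39).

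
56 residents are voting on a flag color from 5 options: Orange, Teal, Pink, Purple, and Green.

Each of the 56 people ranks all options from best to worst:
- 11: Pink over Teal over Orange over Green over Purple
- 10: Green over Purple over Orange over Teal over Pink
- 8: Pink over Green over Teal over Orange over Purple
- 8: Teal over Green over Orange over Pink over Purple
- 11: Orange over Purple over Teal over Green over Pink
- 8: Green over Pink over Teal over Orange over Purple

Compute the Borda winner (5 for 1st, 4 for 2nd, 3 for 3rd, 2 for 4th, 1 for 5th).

Green

Orange: 11×3 + 10×3 + 8×2 + 8×3 + 11×5 + 8×2 = 174
Teal: 11×4 + 10×2 + 8×3 + 8×5 + 11×3 + 8×3 = 185
Pink: 11×5 + 10×1 + 8×5 + 8×2 + 11×1 + 8×4 = 164
Purple: 11×1 + 10×4 + 8×1 + 8×1 + 11×4 + 8×1 = 119
Green: 11×2 + 10×5 + 8×4 + 8×4 + 11×2 + 8×5 = 198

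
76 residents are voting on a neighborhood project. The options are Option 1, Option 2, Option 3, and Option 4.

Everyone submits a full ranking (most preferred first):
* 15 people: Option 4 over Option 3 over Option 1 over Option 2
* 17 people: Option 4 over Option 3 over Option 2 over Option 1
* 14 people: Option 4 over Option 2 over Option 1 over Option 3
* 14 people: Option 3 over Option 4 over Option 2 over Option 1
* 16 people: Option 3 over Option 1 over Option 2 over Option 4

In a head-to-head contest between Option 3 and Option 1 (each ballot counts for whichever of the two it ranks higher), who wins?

Option 3 is ranked above Option 1 on 62 ballots; Option 1 above Option 3 on 14.

Option 3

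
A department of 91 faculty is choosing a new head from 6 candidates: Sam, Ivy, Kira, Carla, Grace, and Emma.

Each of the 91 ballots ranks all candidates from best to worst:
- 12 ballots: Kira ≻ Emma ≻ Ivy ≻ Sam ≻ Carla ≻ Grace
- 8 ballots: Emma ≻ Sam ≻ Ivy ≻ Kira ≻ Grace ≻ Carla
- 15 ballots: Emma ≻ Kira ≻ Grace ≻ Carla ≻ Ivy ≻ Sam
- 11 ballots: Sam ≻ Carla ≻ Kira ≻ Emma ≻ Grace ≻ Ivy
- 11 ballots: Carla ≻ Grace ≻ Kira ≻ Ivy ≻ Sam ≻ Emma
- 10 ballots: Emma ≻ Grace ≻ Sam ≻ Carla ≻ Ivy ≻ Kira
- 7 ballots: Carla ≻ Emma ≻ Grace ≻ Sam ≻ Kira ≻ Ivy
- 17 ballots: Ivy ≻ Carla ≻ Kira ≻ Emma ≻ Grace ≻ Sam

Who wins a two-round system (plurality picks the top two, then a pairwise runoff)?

Round 1 first-place votes: Sam 11, Ivy 17, Kira 12, Carla 18, Grace 0, Emma 33. Emma and Carla advance.
Runoff: Emma is ranked above Carla on 45 ballots, Carla above Emma on 46.

Carla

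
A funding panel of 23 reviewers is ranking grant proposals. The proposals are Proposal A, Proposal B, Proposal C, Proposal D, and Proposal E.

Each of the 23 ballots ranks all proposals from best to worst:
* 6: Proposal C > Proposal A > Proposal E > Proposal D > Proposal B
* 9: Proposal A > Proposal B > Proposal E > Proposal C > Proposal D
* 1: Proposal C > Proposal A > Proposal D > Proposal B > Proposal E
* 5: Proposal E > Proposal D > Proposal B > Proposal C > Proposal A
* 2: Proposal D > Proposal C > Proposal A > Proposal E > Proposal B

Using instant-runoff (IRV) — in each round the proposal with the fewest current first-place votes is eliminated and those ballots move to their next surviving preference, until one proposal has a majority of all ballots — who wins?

Round 1: Proposal A 9, Proposal B 0, Proposal C 7, Proposal D 2, Proposal E 5. Proposal B eliminated.
Round 2: Proposal A 9, Proposal C 7, Proposal D 2, Proposal E 5. Proposal D eliminated.
Round 3: Proposal A 9, Proposal C 9, Proposal E 5. Proposal E eliminated.
Round 4: Proposal A 9, Proposal C 14. Proposal C has a majority (≥12).

Proposal C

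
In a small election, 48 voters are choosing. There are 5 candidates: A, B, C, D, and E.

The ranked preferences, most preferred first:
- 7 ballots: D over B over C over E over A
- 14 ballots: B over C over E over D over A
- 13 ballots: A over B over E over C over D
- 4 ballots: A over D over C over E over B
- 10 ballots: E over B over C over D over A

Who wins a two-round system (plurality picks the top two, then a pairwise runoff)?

B

Round 1 first-place votes: A 17, B 14, C 0, D 7, E 10. A and B advance.
Runoff: A is ranked above B on 17 ballots, B above A on 31.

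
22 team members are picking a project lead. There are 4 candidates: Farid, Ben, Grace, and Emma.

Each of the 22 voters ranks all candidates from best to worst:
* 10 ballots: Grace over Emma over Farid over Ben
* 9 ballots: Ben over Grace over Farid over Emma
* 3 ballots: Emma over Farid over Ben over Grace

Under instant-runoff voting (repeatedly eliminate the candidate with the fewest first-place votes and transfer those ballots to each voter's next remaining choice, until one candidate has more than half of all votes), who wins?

Round 1: Farid 0, Ben 9, Grace 10, Emma 3. Farid eliminated.
Round 2: Ben 9, Grace 10, Emma 3. Emma eliminated.
Round 3: Ben 12, Grace 10. Ben has a majority (≥12).

Ben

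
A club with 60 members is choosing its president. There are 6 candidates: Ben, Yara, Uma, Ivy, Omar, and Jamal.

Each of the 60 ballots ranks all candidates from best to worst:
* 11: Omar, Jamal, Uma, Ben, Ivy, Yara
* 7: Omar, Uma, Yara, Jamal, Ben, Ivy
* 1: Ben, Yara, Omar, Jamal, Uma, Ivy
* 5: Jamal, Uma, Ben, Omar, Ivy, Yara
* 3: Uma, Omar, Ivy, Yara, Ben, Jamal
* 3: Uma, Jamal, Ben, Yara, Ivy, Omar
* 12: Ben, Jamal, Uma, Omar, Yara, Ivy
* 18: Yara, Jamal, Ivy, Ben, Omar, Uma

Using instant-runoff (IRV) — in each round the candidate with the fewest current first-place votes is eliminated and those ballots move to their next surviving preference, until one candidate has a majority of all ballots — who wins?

Ben

Round 1: Ben 13, Yara 18, Uma 6, Ivy 0, Omar 18, Jamal 5. Ivy eliminated.
Round 2: Ben 13, Yara 18, Uma 6, Omar 18, Jamal 5. Jamal eliminated.
Round 3: Ben 13, Yara 18, Uma 11, Omar 18. Uma eliminated.
Round 4: Ben 21, Yara 18, Omar 21. Yara eliminated.
Round 5: Ben 39, Omar 21. Ben has a majority (≥31).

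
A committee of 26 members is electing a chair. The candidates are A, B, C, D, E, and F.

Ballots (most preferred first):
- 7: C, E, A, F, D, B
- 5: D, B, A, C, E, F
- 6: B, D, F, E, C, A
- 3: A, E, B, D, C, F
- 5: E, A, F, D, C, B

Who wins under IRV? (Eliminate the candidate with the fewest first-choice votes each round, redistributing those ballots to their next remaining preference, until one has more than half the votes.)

E

Round 1: A 3, B 6, C 7, D 5, E 5, F 0. F eliminated.
Round 2: A 3, B 6, C 7, D 5, E 5. A eliminated.
Round 3: B 6, C 7, D 5, E 8. D eliminated.
Round 4: B 11, C 7, E 8. C eliminated.
Round 5: B 11, E 15. E has a majority (≥14).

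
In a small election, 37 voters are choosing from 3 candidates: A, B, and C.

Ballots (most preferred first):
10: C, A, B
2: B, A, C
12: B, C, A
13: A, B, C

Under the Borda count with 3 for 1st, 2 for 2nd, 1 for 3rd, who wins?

A: 10×2 + 2×2 + 12×1 + 13×3 = 75
B: 10×1 + 2×3 + 12×3 + 13×2 = 78
C: 10×3 + 2×1 + 12×2 + 13×1 = 69

B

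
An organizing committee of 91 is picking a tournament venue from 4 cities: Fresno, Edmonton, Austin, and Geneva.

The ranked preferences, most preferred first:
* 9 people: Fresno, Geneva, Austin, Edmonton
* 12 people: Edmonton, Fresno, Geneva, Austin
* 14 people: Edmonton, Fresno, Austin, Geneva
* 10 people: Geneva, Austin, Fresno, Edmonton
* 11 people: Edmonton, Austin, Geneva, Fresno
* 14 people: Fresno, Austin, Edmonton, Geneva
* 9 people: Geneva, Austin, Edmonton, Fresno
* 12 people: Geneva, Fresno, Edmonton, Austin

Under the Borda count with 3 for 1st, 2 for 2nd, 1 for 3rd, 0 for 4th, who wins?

Fresno

Fresno: 9×3 + 12×2 + 14×2 + 10×1 + 11×0 + 14×3 + 9×0 + 12×2 = 155
Edmonton: 9×0 + 12×3 + 14×3 + 10×0 + 11×3 + 14×1 + 9×1 + 12×1 = 146
Austin: 9×1 + 12×0 + 14×1 + 10×2 + 11×2 + 14×2 + 9×2 + 12×0 = 111
Geneva: 9×2 + 12×1 + 14×0 + 10×3 + 11×1 + 14×0 + 9×3 + 12×3 = 134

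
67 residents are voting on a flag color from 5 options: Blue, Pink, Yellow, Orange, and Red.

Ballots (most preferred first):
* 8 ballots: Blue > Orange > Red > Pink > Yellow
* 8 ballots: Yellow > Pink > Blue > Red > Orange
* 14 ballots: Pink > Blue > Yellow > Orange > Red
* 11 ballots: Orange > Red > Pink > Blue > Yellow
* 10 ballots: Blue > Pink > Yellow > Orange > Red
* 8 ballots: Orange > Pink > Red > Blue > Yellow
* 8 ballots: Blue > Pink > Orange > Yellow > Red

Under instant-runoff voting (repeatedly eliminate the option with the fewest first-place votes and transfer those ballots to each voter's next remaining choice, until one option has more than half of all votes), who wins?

Pink

Round 1: Blue 26, Pink 14, Yellow 8, Orange 19, Red 0. Red eliminated.
Round 2: Blue 26, Pink 14, Yellow 8, Orange 19. Yellow eliminated.
Round 3: Blue 26, Pink 22, Orange 19. Orange eliminated.
Round 4: Blue 26, Pink 41. Pink has a majority (≥34).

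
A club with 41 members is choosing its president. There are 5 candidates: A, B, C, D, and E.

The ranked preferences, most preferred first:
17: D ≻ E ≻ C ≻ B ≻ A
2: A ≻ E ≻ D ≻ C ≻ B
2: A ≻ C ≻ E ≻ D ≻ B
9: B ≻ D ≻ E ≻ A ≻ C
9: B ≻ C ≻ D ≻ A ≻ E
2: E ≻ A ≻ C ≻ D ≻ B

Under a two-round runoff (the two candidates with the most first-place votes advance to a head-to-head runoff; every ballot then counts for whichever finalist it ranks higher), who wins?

D

Round 1 first-place votes: A 4, B 18, C 0, D 17, E 2. B and D advance.
Runoff: B is ranked above D on 18 ballots, D above B on 23.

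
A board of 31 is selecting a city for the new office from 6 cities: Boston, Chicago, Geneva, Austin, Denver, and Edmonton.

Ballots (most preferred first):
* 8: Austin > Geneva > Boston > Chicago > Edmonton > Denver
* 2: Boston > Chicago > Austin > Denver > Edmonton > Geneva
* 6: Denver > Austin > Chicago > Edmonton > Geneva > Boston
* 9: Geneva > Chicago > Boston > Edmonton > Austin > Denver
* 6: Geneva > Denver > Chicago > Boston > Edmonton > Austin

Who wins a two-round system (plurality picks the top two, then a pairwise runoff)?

Round 1 first-place votes: Boston 2, Chicago 0, Geneva 15, Austin 8, Denver 6, Edmonton 0. Geneva and Austin advance.
Runoff: Geneva is ranked above Austin on 15 ballots, Austin above Geneva on 16.

Austin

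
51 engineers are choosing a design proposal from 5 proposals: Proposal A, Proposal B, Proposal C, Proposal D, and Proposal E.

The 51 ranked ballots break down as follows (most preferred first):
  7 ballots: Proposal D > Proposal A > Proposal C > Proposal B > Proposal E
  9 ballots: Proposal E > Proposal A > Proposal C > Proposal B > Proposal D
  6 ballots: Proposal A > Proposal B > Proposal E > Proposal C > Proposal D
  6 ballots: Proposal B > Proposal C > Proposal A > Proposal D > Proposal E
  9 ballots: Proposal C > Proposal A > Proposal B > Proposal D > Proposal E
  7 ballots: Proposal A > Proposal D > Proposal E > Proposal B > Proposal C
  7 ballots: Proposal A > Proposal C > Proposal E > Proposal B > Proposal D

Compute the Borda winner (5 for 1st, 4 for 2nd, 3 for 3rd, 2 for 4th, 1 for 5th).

Proposal A

Proposal A: 7×4 + 9×4 + 6×5 + 6×3 + 9×4 + 7×5 + 7×5 = 218
Proposal B: 7×2 + 9×2 + 6×4 + 6×5 + 9×3 + 7×2 + 7×2 = 141
Proposal C: 7×3 + 9×3 + 6×2 + 6×4 + 9×5 + 7×1 + 7×4 = 164
Proposal D: 7×5 + 9×1 + 6×1 + 6×2 + 9×2 + 7×4 + 7×1 = 115
Proposal E: 7×1 + 9×5 + 6×3 + 6×1 + 9×1 + 7×3 + 7×3 = 127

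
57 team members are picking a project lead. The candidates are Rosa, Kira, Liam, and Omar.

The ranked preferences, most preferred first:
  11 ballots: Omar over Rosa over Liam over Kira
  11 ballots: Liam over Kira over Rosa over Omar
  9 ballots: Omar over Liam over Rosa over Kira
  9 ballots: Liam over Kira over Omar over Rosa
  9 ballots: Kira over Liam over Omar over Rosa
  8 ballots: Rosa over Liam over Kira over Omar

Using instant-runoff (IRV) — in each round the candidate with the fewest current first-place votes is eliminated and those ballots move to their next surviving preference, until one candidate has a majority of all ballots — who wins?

Liam

Round 1: Rosa 8, Kira 9, Liam 20, Omar 20. Rosa eliminated.
Round 2: Kira 9, Liam 28, Omar 20. Kira eliminated.
Round 3: Liam 37, Omar 20. Liam has a majority (≥29).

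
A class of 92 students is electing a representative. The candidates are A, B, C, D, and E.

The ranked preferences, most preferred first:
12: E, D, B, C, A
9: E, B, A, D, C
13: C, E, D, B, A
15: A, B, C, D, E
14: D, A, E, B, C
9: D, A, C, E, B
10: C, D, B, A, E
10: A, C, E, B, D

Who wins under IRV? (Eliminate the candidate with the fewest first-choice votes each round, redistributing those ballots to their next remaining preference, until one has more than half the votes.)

D

Round 1: A 25, B 0, C 23, D 23, E 21. B eliminated.
Round 2: A 25, C 23, D 23, E 21. E eliminated.
Round 3: A 34, C 23, D 35. C eliminated.
Round 4: A 34, D 58. D has a majority (≥47).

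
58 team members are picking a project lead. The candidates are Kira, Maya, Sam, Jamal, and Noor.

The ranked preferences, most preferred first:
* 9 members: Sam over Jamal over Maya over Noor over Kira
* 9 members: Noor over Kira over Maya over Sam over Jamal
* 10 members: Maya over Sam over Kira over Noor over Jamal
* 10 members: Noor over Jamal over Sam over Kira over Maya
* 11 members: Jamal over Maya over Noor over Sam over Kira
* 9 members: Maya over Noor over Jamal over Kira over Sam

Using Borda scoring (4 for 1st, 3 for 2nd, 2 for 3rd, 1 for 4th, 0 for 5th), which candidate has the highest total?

Kira: 9×0 + 9×3 + 10×2 + 10×1 + 11×0 + 9×1 = 66
Maya: 9×2 + 9×2 + 10×4 + 10×0 + 11×3 + 9×4 = 145
Sam: 9×4 + 9×1 + 10×3 + 10×2 + 11×1 + 9×0 = 106
Jamal: 9×3 + 9×0 + 10×0 + 10×3 + 11×4 + 9×2 = 119
Noor: 9×1 + 9×4 + 10×1 + 10×4 + 11×2 + 9×3 = 144

Maya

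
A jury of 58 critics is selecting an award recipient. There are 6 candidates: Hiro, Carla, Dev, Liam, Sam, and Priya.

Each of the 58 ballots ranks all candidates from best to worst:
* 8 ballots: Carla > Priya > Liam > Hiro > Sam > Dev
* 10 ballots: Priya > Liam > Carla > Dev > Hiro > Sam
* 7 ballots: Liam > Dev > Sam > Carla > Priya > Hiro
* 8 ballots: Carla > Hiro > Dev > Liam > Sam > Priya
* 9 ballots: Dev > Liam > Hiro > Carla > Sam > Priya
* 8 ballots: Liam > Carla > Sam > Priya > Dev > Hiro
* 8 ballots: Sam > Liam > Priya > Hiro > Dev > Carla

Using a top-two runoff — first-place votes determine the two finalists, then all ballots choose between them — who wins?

Liam

Round 1 first-place votes: Hiro 0, Carla 16, Dev 9, Liam 15, Sam 8, Priya 10. Carla and Liam advance.
Runoff: Carla is ranked above Liam on 16 ballots, Liam above Carla on 42.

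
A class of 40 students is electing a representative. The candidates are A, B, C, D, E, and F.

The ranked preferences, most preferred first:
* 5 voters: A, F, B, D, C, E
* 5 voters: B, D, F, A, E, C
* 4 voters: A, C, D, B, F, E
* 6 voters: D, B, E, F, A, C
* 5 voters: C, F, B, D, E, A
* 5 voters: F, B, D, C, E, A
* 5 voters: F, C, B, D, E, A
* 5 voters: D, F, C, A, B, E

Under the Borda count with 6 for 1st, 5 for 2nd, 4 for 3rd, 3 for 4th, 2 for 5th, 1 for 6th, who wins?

F

A: 5×6 + 5×3 + 4×6 + 6×2 + 5×1 + 5×1 + 5×1 + 5×3 = 111
B: 5×4 + 5×6 + 4×3 + 6×5 + 5×4 + 5×5 + 5×4 + 5×2 = 167
C: 5×2 + 5×1 + 4×5 + 6×1 + 5×6 + 5×3 + 5×5 + 5×4 = 131
D: 5×3 + 5×5 + 4×4 + 6×6 + 5×3 + 5×4 + 5×3 + 5×6 = 172
E: 5×1 + 5×2 + 4×1 + 6×4 + 5×2 + 5×2 + 5×2 + 5×1 = 78
F: 5×5 + 5×4 + 4×2 + 6×3 + 5×5 + 5×6 + 5×6 + 5×5 = 181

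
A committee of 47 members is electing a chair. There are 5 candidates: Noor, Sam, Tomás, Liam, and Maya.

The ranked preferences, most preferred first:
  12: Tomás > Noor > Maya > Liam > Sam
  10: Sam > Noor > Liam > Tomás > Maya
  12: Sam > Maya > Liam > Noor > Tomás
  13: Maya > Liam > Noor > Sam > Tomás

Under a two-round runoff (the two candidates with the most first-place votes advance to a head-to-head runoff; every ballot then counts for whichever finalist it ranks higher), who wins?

Maya

Round 1 first-place votes: Noor 0, Sam 22, Tomás 12, Liam 0, Maya 13. Sam and Maya advance.
Runoff: Sam is ranked above Maya on 22 ballots, Maya above Sam on 25.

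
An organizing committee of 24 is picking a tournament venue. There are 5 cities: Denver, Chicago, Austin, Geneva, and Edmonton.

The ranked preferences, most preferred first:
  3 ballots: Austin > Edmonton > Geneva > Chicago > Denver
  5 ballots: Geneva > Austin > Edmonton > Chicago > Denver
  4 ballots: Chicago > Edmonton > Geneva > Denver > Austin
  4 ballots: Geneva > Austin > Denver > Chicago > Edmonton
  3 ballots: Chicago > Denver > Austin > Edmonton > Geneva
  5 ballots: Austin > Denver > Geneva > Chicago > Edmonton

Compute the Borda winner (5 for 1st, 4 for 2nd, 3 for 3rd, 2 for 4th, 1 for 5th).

Austin

Denver: 3×1 + 5×1 + 4×2 + 4×3 + 3×4 + 5×4 = 60
Chicago: 3×2 + 5×2 + 4×5 + 4×2 + 3×5 + 5×2 = 69
Austin: 3×5 + 5×4 + 4×1 + 4×4 + 3×3 + 5×5 = 89
Geneva: 3×3 + 5×5 + 4×3 + 4×5 + 3×1 + 5×3 = 84
Edmonton: 3×4 + 5×3 + 4×4 + 4×1 + 3×2 + 5×1 = 58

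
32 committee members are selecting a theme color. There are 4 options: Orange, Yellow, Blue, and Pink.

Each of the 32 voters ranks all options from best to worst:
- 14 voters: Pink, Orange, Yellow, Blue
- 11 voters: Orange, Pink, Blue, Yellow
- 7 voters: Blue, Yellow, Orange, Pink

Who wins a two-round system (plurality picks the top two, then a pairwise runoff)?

Round 1 first-place votes: Orange 11, Yellow 0, Blue 7, Pink 14. Pink and Orange advance.
Runoff: Pink is ranked above Orange on 14 ballots, Orange above Pink on 18.

Orange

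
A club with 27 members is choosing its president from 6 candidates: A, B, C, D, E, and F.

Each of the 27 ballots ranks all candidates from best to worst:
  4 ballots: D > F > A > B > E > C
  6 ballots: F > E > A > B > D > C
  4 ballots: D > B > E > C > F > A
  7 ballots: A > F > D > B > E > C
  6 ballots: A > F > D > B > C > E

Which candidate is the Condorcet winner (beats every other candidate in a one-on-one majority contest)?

F vs A: 14–13
F vs B: 23–4
F vs C: 23–4
F vs D: 19–8
F vs E: 23–4
F beats every other candidate.

F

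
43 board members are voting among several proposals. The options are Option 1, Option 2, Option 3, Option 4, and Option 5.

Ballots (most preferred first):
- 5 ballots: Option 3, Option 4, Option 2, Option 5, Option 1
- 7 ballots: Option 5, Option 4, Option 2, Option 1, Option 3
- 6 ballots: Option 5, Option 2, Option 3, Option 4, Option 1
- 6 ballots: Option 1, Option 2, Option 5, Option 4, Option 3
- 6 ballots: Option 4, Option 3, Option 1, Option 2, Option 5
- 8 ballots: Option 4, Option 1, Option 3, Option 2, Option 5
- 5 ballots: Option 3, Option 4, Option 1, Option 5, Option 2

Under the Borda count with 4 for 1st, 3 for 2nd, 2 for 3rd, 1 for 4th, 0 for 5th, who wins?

Option 4

Option 1: 5×0 + 7×1 + 6×0 + 6×4 + 6×2 + 8×3 + 5×2 = 77
Option 2: 5×2 + 7×2 + 6×3 + 6×3 + 6×1 + 8×1 + 5×0 = 74
Option 3: 5×4 + 7×0 + 6×2 + 6×0 + 6×3 + 8×2 + 5×4 = 86
Option 4: 5×3 + 7×3 + 6×1 + 6×1 + 6×4 + 8×4 + 5×3 = 119
Option 5: 5×1 + 7×4 + 6×4 + 6×2 + 6×0 + 8×0 + 5×1 = 74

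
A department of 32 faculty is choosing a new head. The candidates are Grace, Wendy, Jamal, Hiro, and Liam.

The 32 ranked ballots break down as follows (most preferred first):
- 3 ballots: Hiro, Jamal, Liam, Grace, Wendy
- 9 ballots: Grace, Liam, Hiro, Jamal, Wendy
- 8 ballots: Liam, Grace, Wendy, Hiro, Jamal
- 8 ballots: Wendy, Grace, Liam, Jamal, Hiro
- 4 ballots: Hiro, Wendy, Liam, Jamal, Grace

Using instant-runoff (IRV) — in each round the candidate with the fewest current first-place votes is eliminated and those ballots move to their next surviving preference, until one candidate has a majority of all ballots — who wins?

Liam

Round 1: Grace 9, Wendy 8, Jamal 0, Hiro 7, Liam 8. Jamal eliminated.
Round 2: Grace 9, Wendy 8, Hiro 7, Liam 8. Hiro eliminated.
Round 3: Grace 9, Wendy 12, Liam 11. Grace eliminated.
Round 4: Wendy 12, Liam 20. Liam has a majority (≥17).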